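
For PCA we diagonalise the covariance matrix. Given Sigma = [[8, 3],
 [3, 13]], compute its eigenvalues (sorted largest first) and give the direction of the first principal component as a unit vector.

Step 1 — characteristic polynomial of 2×2 Sigma:
  det(Sigma - λI) = λ² - trace · λ + det = 0.
  trace = 8 + 13 = 21, det = 8·13 - (3)² = 95.
Step 2 — discriminant:
  Δ = trace² - 4·det = 441 - 380 = 61.
Step 3 — eigenvalues:
  λ = (trace ± √Δ)/2 = (21 ± 7.8102)/2,
  λ_1 = 14.4051,  λ_2 = 6.5949.

Step 4 — unit eigenvector for λ_1: solve (Sigma - λ_1 I)v = 0. First row:
  (8 - 14.4051)·v_x + (3)·v_y = 0, i.e. (-6.4051)·v_x + (3)·v_y = 0,
  so v ∝ (b, λ_1 - a) = (3, 6.4051) = u.
  ||u|| = √((3)² + (6.4051)²) = √(50.0256) ≈ 7.0729,
  v_1 = u/||u|| ≈ (0.4242, 0.9056) (||v_1|| = 1).

λ_1 = 14.4051,  λ_2 = 6.5949;  v_1 ≈ (0.4242, 0.9056)


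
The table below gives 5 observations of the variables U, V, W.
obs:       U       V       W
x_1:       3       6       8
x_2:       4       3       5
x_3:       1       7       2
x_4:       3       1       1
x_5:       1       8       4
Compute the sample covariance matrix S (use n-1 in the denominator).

Step 1 — column means:
  mean(U) = (3 + 4 + 1 + 3 + 1) / 5 = 12/5 = 2.4
  mean(V) = (6 + 3 + 7 + 1 + 8) / 5 = 25/5 = 5
  mean(W) = (8 + 5 + 2 + 1 + 4) / 5 = 20/5 = 4

Step 2 — sample covariance S[i,j] = (1/(n-1)) · Σ_k (x_{k,i} - mean_i) · (x_{k,j} - mean_j), with n-1 = 4.
  S[U,U] = ((0.6)·(0.6) + (1.6)·(1.6) + (-1.4)·(-1.4) + (0.6)·(0.6) + (-1.4)·(-1.4)) / 4 = 7.2/4 = 1.8
  S[U,V] = ((0.6)·(1) + (1.6)·(-2) + (-1.4)·(2) + (0.6)·(-4) + (-1.4)·(3)) / 4 = -12/4 = -3
  S[U,W] = ((0.6)·(4) + (1.6)·(1) + (-1.4)·(-2) + (0.6)·(-3) + (-1.4)·(0)) / 4 = 5/4 = 1.25
  S[V,V] = ((1)·(1) + (-2)·(-2) + (2)·(2) + (-4)·(-4) + (3)·(3)) / 4 = 34/4 = 8.5
  S[V,W] = ((1)·(4) + (-2)·(1) + (2)·(-2) + (-4)·(-3) + (3)·(0)) / 4 = 10/4 = 2.5
  S[W,W] = ((4)·(4) + (1)·(1) + (-2)·(-2) + (-3)·(-3) + (0)·(0)) / 4 = 30/4 = 7.5

S is symmetric (S[j,i] = S[i,j]). Assembling:

S = [[1.8, -3, 1.25],
 [-3, 8.5, 2.5],
 [1.25, 2.5, 7.5]]


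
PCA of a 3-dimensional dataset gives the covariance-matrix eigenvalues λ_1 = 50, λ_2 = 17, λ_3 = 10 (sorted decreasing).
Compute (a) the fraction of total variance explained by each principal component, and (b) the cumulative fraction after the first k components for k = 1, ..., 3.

Step 1 — total variance = trace(Sigma) = Σ λ_i = 50 + 17 + 10 = 77.

Step 2 — fraction explained by component i = λ_i / Σ λ:
  PC1: 50/77 = 0.6494
  PC2: 17/77 = 0.2208
  PC3: 10/77 = 0.1299

Step 3 — cumulative fraction after k components = (λ_1 + ... + λ_k) / Σ λ:
  k = 1: 50/77 = 0.6494
  k = 2: (50 + 17)/77 = 67/77 = 0.8701
  k = 3: (50 + 17 + 10)/77 = 77/77 = 1

Summary (fraction, with percent):

explained: PC1 0.6494 (64.94%), PC2 0.2208 (22.08%), PC3 0.1299 (12.99%);  cumulative: 0.6494, 0.8701, 1


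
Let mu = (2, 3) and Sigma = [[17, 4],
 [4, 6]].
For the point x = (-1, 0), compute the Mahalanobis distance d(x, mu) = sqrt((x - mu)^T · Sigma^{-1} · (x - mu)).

Step 1 — centre the observation: (x - mu) = (-3, -3).

Step 2 — invert Sigma. det(Sigma) = 17·6 - (4)² = 86.
  Sigma^{-1} = (1/det) · [[d, -b], [-b, a]] = [[0.0698, -0.0465],
 [-0.0465, 0.1977]].

Step 3 — form the quadratic (x - mu)^T · Sigma^{-1} · (x - mu):
  Sigma^{-1} · (x - mu) = (-0.0698, -0.4535).
  (x - mu)^T · [Sigma^{-1} · (x - mu)] = (-3)·(-0.0698) + (-3)·(-0.4535) = 1.5698.

Step 4 — take square root: d = √(1.5698) ≈ 1.2529.

d(x, mu) = √(1.5698) ≈ 1.2529


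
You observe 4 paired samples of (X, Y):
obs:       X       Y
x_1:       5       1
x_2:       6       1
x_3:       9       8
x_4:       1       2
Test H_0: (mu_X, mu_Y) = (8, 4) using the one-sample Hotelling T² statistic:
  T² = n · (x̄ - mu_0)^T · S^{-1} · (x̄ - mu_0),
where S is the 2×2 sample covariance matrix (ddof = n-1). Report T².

Step 1 — sample mean vector:
  mean(X) = (5 + 6 + 9 + 1) / 4 = 21/4 = 5.25
  mean(Y) = (1 + 1 + 8 + 2) / 4 = 12/4 = 3
  x̄ = (5.25, 3),  deviation x̄ - mu_0 = (5.25, 3) - (8, 4) = (-2.75, -1).

Step 2 — sample covariance matrix, S[i,j] = (1/(n-1)) · Σ_k (x_{k,i} - mean_i) · (x_{k,j} - mean_j), divisor n-1 = 3:
  S[X,X] = ((-0.25)·(-0.25) + (0.75)·(0.75) + (3.75)·(3.75) + (-4.25)·(-4.25)) / 3 = 32.75/3 = 10.9167
  S[X,Y] = ((-0.25)·(-2) + (0.75)·(-2) + (3.75)·(5) + (-4.25)·(-1)) / 3 = 22/3 = 7.3333
  S[Y,Y] = ((-2)·(-2) + (-2)·(-2) + (5)·(5) + (-1)·(-1)) / 3 = 34/3 = 11.3333
  S = [[10.9167, 7.3333],
 [7.3333, 11.3333]].

Step 3 — invert S. det(S) = 10.9167·11.3333 - (7.3333)² = 69.9444.
  S^{-1} = (1/det) · [[d, -b], [-b, a]] = [[0.162, -0.1048],
 [-0.1048, 0.1561]].

Step 4 — quadratic form (x̄ - mu_0)^T · S^{-1} · (x̄ - mu_0):
  S^{-1} · (x̄ - mu_0) = (-0.3407, 0.1322),
  (x̄ - mu_0)^T · [...] = (-2.75)·(-0.3407) + (-1)·(0.1322) = 0.8048.

Step 5 — scale by n: T² = 4 · 0.8048 = 3.2192.

T² ≈ 3.2192


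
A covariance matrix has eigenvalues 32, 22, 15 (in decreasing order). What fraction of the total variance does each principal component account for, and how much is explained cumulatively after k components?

Step 1 — total variance = trace(Sigma) = Σ λ_i = 32 + 22 + 15 = 69.

Step 2 — fraction explained by component i = λ_i / Σ λ:
  PC1: 32/69 = 0.4638
  PC2: 22/69 = 0.3188
  PC3: 15/69 = 0.2174

Step 3 — cumulative fraction after k components = (λ_1 + ... + λ_k) / Σ λ:
  k = 1: 32/69 = 0.4638
  k = 2: (32 + 22)/69 = 54/69 = 0.7826
  k = 3: (32 + 22 + 15)/69 = 69/69 = 1

Summary (fraction, with percent):

explained: PC1 0.4638 (46.38%), PC2 0.3188 (31.88%), PC3 0.2174 (21.74%);  cumulative: 0.4638, 0.7826, 1


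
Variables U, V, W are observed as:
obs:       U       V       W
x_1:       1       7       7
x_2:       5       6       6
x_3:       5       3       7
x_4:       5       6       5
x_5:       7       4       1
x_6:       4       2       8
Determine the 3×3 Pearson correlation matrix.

Step 1 — column means:
  mean(U) = (1 + 5 + 5 + 5 + 7 + 4) / 6 = 27/6 = 4.5
  mean(V) = (7 + 6 + 3 + 6 + 4 + 2) / 6 = 28/6 = 4.6667
  mean(W) = (7 + 6 + 7 + 5 + 1 + 8) / 6 = 34/6 = 5.6667

Step 2 — sample variances and covariances s[i,j] = (1/(n-1)) · Σ_k (x_{k,i} - mean_i) · (x_{k,j} - mean_j), with n-1 = 5:
  s[U,U] = ((-3.5)·(-3.5) + (0.5)·(0.5) + (0.5)·(0.5) + (0.5)·(0.5) + (2.5)·(2.5) + (-0.5)·(-0.5)) / 5 = 19.5/5 = 3.9
  s[U,V] = ((-3.5)·(2.3333) + (0.5)·(1.3333) + (0.5)·(-1.6667) + (0.5)·(1.3333) + (2.5)·(-0.6667) + (-0.5)·(-2.6667)) / 5 = -8/5 = -1.6
  s[U,W] = ((-3.5)·(1.3333) + (0.5)·(0.3333) + (0.5)·(1.3333) + (0.5)·(-0.6667) + (2.5)·(-4.6667) + (-0.5)·(2.3333)) / 5 = -17/5 = -3.4
  s[V,V] = ((2.3333)·(2.3333) + (1.3333)·(1.3333) + (-1.6667)·(-1.6667) + (1.3333)·(1.3333) + (-0.6667)·(-0.6667) + (-2.6667)·(-2.6667)) / 5 = 19.3333/5 = 3.8667
  s[V,W] = ((2.3333)·(1.3333) + (1.3333)·(0.3333) + (-1.6667)·(1.3333) + (1.3333)·(-0.6667) + (-0.6667)·(-4.6667) + (-2.6667)·(2.3333)) / 5 = -2.6667/5 = -0.5333
  s[W,W] = ((1.3333)·(1.3333) + (0.3333)·(0.3333) + (1.3333)·(1.3333) + (-0.6667)·(-0.6667) + (-4.6667)·(-4.6667) + (2.3333)·(2.3333)) / 5 = 31.3333/5 = 6.2667
  Sample standard deviations s_i = √(s[i,i]):
  s(U) = √(3.9) = 1.9748
  s(V) = √(3.8667) = 1.9664
  s(W) = √(6.2667) = 2.5033

Step 3 — r_{ij} = s_{ij} / (s_i · s_j):
  r[U,U] = 1 (diagonal).
  r[U,V] = -1.6 / (1.9748 · 1.9664) = -1.6 / 3.8833 = -0.412
  r[U,W] = -3.4 / (1.9748 · 2.5033) = -3.4 / 4.9437 = -0.6877
  r[V,V] = 1 (diagonal).
  r[V,W] = -0.5333 / (1.9664 · 2.5033) = -0.5333 / 4.9225 = -0.1083
  r[W,W] = 1 (diagonal).

R is symmetric with unit diagonal. Assembling:

R = [[1, -0.412, -0.6877],
 [-0.412, 1, -0.1083],
 [-0.6877, -0.1083, 1]]


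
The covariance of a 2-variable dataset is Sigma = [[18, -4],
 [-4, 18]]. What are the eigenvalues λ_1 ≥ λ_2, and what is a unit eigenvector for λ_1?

Step 1 — characteristic polynomial of 2×2 Sigma:
  det(Sigma - λI) = λ² - trace · λ + det = 0.
  trace = 18 + 18 = 36, det = 18·18 - (-4)² = 308.
Step 2 — discriminant:
  Δ = trace² - 4·det = 1296 - 1232 = 64.
Step 3 — eigenvalues:
  λ = (trace ± √Δ)/2 = (36 ± 8)/2,
  λ_1 = 22,  λ_2 = 14.

Step 4 — unit eigenvector for λ_1: solve (Sigma - λ_1 I)v = 0. First row:
  (18 - 22)·v_x + (-4)·v_y = 0, i.e. (-4)·v_x + (-4)·v_y = 0,
  so v ∝ (b, λ_1 - a) = (-4, 4); multiply by -1 so the first entry is positive: u = (4, -4).
  ||u|| = √((4)² + (-4)²) = √(32) ≈ 5.6569,
  v_1 = u/||u|| ≈ (0.7071, -0.7071) (||v_1|| = 1).

λ_1 = 22,  λ_2 = 14;  v_1 ≈ (0.7071, -0.7071)


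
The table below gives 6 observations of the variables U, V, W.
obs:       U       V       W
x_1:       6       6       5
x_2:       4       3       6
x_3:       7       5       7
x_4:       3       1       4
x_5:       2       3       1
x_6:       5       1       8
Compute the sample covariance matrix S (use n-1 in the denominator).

Step 1 — column means:
  mean(U) = (6 + 4 + 7 + 3 + 2 + 5) / 6 = 27/6 = 4.5
  mean(V) = (6 + 3 + 5 + 1 + 3 + 1) / 6 = 19/6 = 3.1667
  mean(W) = (5 + 6 + 7 + 4 + 1 + 8) / 6 = 31/6 = 5.1667

Step 2 — sample covariance S[i,j] = (1/(n-1)) · Σ_k (x_{k,i} - mean_i) · (x_{k,j} - mean_j), with n-1 = 5.
  S[U,U] = ((1.5)·(1.5) + (-0.5)·(-0.5) + (2.5)·(2.5) + (-1.5)·(-1.5) + (-2.5)·(-2.5) + (0.5)·(0.5)) / 5 = 17.5/5 = 3.5
  S[U,V] = ((1.5)·(2.8333) + (-0.5)·(-0.1667) + (2.5)·(1.8333) + (-1.5)·(-2.1667) + (-2.5)·(-0.1667) + (0.5)·(-2.1667)) / 5 = 11.5/5 = 2.3
  S[U,W] = ((1.5)·(-0.1667) + (-0.5)·(0.8333) + (2.5)·(1.8333) + (-1.5)·(-1.1667) + (-2.5)·(-4.1667) + (0.5)·(2.8333)) / 5 = 17.5/5 = 3.5
  S[V,V] = ((2.8333)·(2.8333) + (-0.1667)·(-0.1667) + (1.8333)·(1.8333) + (-2.1667)·(-2.1667) + (-0.1667)·(-0.1667) + (-2.1667)·(-2.1667)) / 5 = 20.8333/5 = 4.1667
  S[V,W] = ((2.8333)·(-0.1667) + (-0.1667)·(0.8333) + (1.8333)·(1.8333) + (-2.1667)·(-1.1667) + (-0.1667)·(-4.1667) + (-2.1667)·(2.8333)) / 5 = -0.1667/5 = -0.0333
  S[W,W] = ((-0.1667)·(-0.1667) + (0.8333)·(0.8333) + (1.8333)·(1.8333) + (-1.1667)·(-1.1667) + (-4.1667)·(-4.1667) + (2.8333)·(2.8333)) / 5 = 30.8333/5 = 6.1667

S is symmetric (S[j,i] = S[i,j]). Assembling:

S = [[3.5, 2.3, 3.5],
 [2.3, 4.1667, -0.0333],
 [3.5, -0.0333, 6.1667]]


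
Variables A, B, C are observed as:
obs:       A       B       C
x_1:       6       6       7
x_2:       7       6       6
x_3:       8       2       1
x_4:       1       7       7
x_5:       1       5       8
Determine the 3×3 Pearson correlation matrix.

Step 1 — column means:
  mean(A) = (6 + 7 + 8 + 1 + 1) / 5 = 23/5 = 4.6
  mean(B) = (6 + 6 + 2 + 7 + 5) / 5 = 26/5 = 5.2
  mean(C) = (7 + 6 + 1 + 7 + 8) / 5 = 29/5 = 5.8

Step 2 — sample variances and covariances s[i,j] = (1/(n-1)) · Σ_k (x_{k,i} - mean_i) · (x_{k,j} - mean_j), with n-1 = 4:
  s[A,A] = ((1.4)·(1.4) + (2.4)·(2.4) + (3.4)·(3.4) + (-3.6)·(-3.6) + (-3.6)·(-3.6)) / 4 = 45.2/4 = 11.3
  s[A,B] = ((1.4)·(0.8) + (2.4)·(0.8) + (3.4)·(-3.2) + (-3.6)·(1.8) + (-3.6)·(-0.2)) / 4 = -13.6/4 = -3.4
  s[A,C] = ((1.4)·(1.2) + (2.4)·(0.2) + (3.4)·(-4.8) + (-3.6)·(1.2) + (-3.6)·(2.2)) / 4 = -26.4/4 = -6.6
  s[B,B] = ((0.8)·(0.8) + (0.8)·(0.8) + (-3.2)·(-3.2) + (1.8)·(1.8) + (-0.2)·(-0.2)) / 4 = 14.8/4 = 3.7
  s[B,C] = ((0.8)·(1.2) + (0.8)·(0.2) + (-3.2)·(-4.8) + (1.8)·(1.2) + (-0.2)·(2.2)) / 4 = 18.2/4 = 4.55
  s[C,C] = ((1.2)·(1.2) + (0.2)·(0.2) + (-4.8)·(-4.8) + (1.2)·(1.2) + (2.2)·(2.2)) / 4 = 30.8/4 = 7.7
  Sample standard deviations s_i = √(s[i,i]):
  s(A) = √(11.3) = 3.3615
  s(B) = √(3.7) = 1.9235
  s(C) = √(7.7) = 2.7749

Step 3 — r_{ij} = s_{ij} / (s_i · s_j):
  r[A,A] = 1 (diagonal).
  r[A,B] = -3.4 / (3.3615 · 1.9235) = -3.4 / 6.4661 = -0.5258
  r[A,C] = -6.6 / (3.3615 · 2.7749) = -6.6 / 9.3279 = -0.7076
  r[B,B] = 1 (diagonal).
  r[B,C] = 4.55 / (1.9235 · 2.7749) = 4.55 / 5.3376 = 0.8524
  r[C,C] = 1 (diagonal).

R is symmetric with unit diagonal. Assembling:

R = [[1, -0.5258, -0.7076],
 [-0.5258, 1, 0.8524],
 [-0.7076, 0.8524, 1]]


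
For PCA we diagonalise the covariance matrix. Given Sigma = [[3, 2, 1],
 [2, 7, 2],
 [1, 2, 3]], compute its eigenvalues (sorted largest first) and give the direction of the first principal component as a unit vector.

Step 1 — characteristic polynomial p(λ) = det(λI - Sigma) = λ³ - tr·λ² + c_1·λ - det, where tr = trace, c_1 = sum of the principal 2×2 minors, det = det(Sigma):
  tr = 3 + 7 + 3 = 13,
  c_1 = (3·7 - (2)²) + (3·3 - (1)²) + (7·3 - (2)²) = 17 + 8 + 17 = 42,
  det = 3·(7·3 - (2)²) - (2)·((2)·3 - (2)·(1)) + (1)·((2)·(2) - 7·(1)) = 3·(17) - (2)·(4) + (1)·(-3) = 40.
  So p(λ) = λ³ - 13λ² + 42λ - 40.
Step 2 — look for an integer root (rational root theorem: any rational root is an integer divisor of 40). Testing λ = 2:
  p(2) = 8 - 52 + 84 - 40 = 0  ✓
  Dividing out (λ - 2): p(λ) = (λ - 2)(λ² - 11λ + 20).
Step 3 — remaining eigenvalues from the quadratic λ² - 11λ + 20 = 0:
  Δ = 11² - 4·20 = 121 - 80 = 41,  λ = (11 ± √41)/2 = (11 ± 6.4031)/2 ≈ 8.7016 or 2.2984.
  Sorted: λ_1 = 8.7016,  λ_2 = 2.2984,  λ_3 = 2  (check: sum = 13 = tr ✓).

Step 4 — unit eigenvector for λ_1 ≈ 8.7016: v spans the null space of (Sigma - λ_1 I), whose rows are
  r_1 = (-5.7016, 2, 1),  r_2 = (2, -1.7016, 2),  r_3 = (1, 2, -5.7016).
  v is orthogonal to every row, so take v ∝ r_1 × r_2 = ((2)·(2) - (1)·(-1.7016), (1)·(2) - (-5.7016)·(2), (-5.7016)·(-1.7016) - (2)·(2)) ≈ (5.7016, 13.4031, 5.7016).
  Let u = (5.7016, 13.4031, 5.7016).
  ||u|| = √((5.7016)² + (13.4031)² + (5.7016)²) = √(244.6594) ≈ 15.6416,  v_1 = u/||u|| ≈ (0.3645, 0.8569, 0.3645) (||v_1|| = 1).

λ_1 = 8.7016,  λ_2 = 2.2984,  λ_3 = 2;  v_1 ≈ (0.3645, 0.8569, 0.3645)


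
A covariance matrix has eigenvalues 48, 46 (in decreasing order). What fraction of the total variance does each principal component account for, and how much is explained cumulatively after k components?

Step 1 — total variance = trace(Sigma) = Σ λ_i = 48 + 46 = 94.

Step 2 — fraction explained by component i = λ_i / Σ λ:
  PC1: 48/94 = 0.5106
  PC2: 46/94 = 0.4894

Step 3 — cumulative fraction after k components = (λ_1 + ... + λ_k) / Σ λ:
  k = 1: 48/94 = 0.5106
  k = 2: (48 + 46)/94 = 94/94 = 1

Summary (fraction, with percent):

explained: PC1 0.5106 (51.06%), PC2 0.4894 (48.94%);  cumulative: 0.5106, 1


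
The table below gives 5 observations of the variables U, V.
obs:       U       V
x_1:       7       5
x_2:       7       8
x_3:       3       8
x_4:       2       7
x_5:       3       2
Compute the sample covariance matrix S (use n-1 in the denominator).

Step 1 — column means:
  mean(U) = (7 + 7 + 3 + 2 + 3) / 5 = 22/5 = 4.4
  mean(V) = (5 + 8 + 8 + 7 + 2) / 5 = 30/5 = 6

Step 2 — sample covariance S[i,j] = (1/(n-1)) · Σ_k (x_{k,i} - mean_i) · (x_{k,j} - mean_j), with n-1 = 4.
  S[U,U] = ((2.6)·(2.6) + (2.6)·(2.6) + (-1.4)·(-1.4) + (-2.4)·(-2.4) + (-1.4)·(-1.4)) / 4 = 23.2/4 = 5.8
  S[U,V] = ((2.6)·(-1) + (2.6)·(2) + (-1.4)·(2) + (-2.4)·(1) + (-1.4)·(-4)) / 4 = 3/4 = 0.75
  S[V,V] = ((-1)·(-1) + (2)·(2) + (2)·(2) + (1)·(1) + (-4)·(-4)) / 4 = 26/4 = 6.5

S is symmetric (S[j,i] = S[i,j]). Assembling:

S = [[5.8, 0.75],
 [0.75, 6.5]]


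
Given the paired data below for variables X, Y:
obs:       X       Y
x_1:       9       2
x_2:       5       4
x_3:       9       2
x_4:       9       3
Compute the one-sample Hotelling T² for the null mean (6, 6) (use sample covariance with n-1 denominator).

Step 1 — sample mean vector:
  mean(X) = (9 + 5 + 9 + 9) / 4 = 32/4 = 8
  mean(Y) = (2 + 4 + 2 + 3) / 4 = 11/4 = 2.75
  x̄ = (8, 2.75),  deviation x̄ - mu_0 = (8, 2.75) - (6, 6) = (2, -3.25).

Step 2 — sample covariance matrix, S[i,j] = (1/(n-1)) · Σ_k (x_{k,i} - mean_i) · (x_{k,j} - mean_j), divisor n-1 = 3:
  S[X,X] = ((1)·(1) + (-3)·(-3) + (1)·(1) + (1)·(1)) / 3 = 12/3 = 4
  S[X,Y] = ((1)·(-0.75) + (-3)·(1.25) + (1)·(-0.75) + (1)·(0.25)) / 3 = -5/3 = -1.6667
  S[Y,Y] = ((-0.75)·(-0.75) + (1.25)·(1.25) + (-0.75)·(-0.75) + (0.25)·(0.25)) / 3 = 2.75/3 = 0.9167
  S = [[4, -1.6667],
 [-1.6667, 0.9167]].

Step 3 — invert S. det(S) = 4·0.9167 - (-1.6667)² = 0.8889.
  S^{-1} = (1/det) · [[d, -b], [-b, a]] = [[1.0312, 1.875],
 [1.875, 4.5]].

Step 4 — quadratic form (x̄ - mu_0)^T · S^{-1} · (x̄ - mu_0):
  S^{-1} · (x̄ - mu_0) = (-4.0312, -10.875),
  (x̄ - mu_0)^T · [...] = (2)·(-4.0312) + (-3.25)·(-10.875) = 27.2812.

Step 5 — scale by n: T² = 4 · 27.2812 = 109.125.

T² ≈ 109.125


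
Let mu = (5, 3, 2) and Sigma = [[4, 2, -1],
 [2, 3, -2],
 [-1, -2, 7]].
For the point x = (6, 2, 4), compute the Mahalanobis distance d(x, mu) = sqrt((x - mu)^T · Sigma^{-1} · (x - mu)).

Step 1 — centre the observation: (x - mu) = (1, -1, 2).

Step 2 — invert Sigma (cofactor / det for 3×3, or solve directly):
  Sigma^{-1} = [[0.3778, -0.2667, -0.0222],
 [-0.2667, 0.6, 0.1333],
 [-0.0222, 0.1333, 0.1778]].

Step 3 — form the quadratic (x - mu)^T · Sigma^{-1} · (x - mu):
  Sigma^{-1} · (x - mu) = (0.6, -0.6, 0.2).
  (x - mu)^T · [Sigma^{-1} · (x - mu)] = (1)·(0.6) + (-1)·(-0.6) + (2)·(0.2) = 1.6.

Step 4 — take square root: d = √(1.6) ≈ 1.2649.

d(x, mu) = √(1.6) ≈ 1.2649


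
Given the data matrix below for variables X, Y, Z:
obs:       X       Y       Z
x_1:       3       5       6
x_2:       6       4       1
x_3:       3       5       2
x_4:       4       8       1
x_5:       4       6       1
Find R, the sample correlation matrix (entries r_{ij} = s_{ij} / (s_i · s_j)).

Step 1 — column means:
  mean(X) = (3 + 6 + 3 + 4 + 4) / 5 = 20/5 = 4
  mean(Y) = (5 + 4 + 5 + 8 + 6) / 5 = 28/5 = 5.6
  mean(Z) = (6 + 1 + 2 + 1 + 1) / 5 = 11/5 = 2.2

Step 2 — sample variances and covariances s[i,j] = (1/(n-1)) · Σ_k (x_{k,i} - mean_i) · (x_{k,j} - mean_j), with n-1 = 4:
  s[X,X] = ((-1)·(-1) + (2)·(2) + (-1)·(-1) + (0)·(0) + (0)·(0)) / 4 = 6/4 = 1.5
  s[X,Y] = ((-1)·(-0.6) + (2)·(-1.6) + (-1)·(-0.6) + (0)·(2.4) + (0)·(0.4)) / 4 = -2/4 = -0.5
  s[X,Z] = ((-1)·(3.8) + (2)·(-1.2) + (-1)·(-0.2) + (0)·(-1.2) + (0)·(-1.2)) / 4 = -6/4 = -1.5
  s[Y,Y] = ((-0.6)·(-0.6) + (-1.6)·(-1.6) + (-0.6)·(-0.6) + (2.4)·(2.4) + (0.4)·(0.4)) / 4 = 9.2/4 = 2.3
  s[Y,Z] = ((-0.6)·(3.8) + (-1.6)·(-1.2) + (-0.6)·(-0.2) + (2.4)·(-1.2) + (0.4)·(-1.2)) / 4 = -3.6/4 = -0.9
  s[Z,Z] = ((3.8)·(3.8) + (-1.2)·(-1.2) + (-0.2)·(-0.2) + (-1.2)·(-1.2) + (-1.2)·(-1.2)) / 4 = 18.8/4 = 4.7
  Sample standard deviations s_i = √(s[i,i]):
  s(X) = √(1.5) = 1.2247
  s(Y) = √(2.3) = 1.5166
  s(Z) = √(4.7) = 2.1679

Step 3 — r_{ij} = s_{ij} / (s_i · s_j):
  r[X,X] = 1 (diagonal).
  r[X,Y] = -0.5 / (1.2247 · 1.5166) = -0.5 / 1.8574 = -0.2692
  r[X,Z] = -1.5 / (1.2247 · 2.1679) = -1.5 / 2.6552 = -0.5649
  r[Y,Y] = 1 (diagonal).
  r[Y,Z] = -0.9 / (1.5166 · 2.1679) = -0.9 / 3.2879 = -0.2737
  r[Z,Z] = 1 (diagonal).

R is symmetric with unit diagonal. Assembling:

R = [[1, -0.2692, -0.5649],
 [-0.2692, 1, -0.2737],
 [-0.5649, -0.2737, 1]]


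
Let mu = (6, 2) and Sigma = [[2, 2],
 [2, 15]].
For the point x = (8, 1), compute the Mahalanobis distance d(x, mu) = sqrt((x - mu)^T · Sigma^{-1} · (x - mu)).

Step 1 — centre the observation: (x - mu) = (2, -1).

Step 2 — invert Sigma. det(Sigma) = 2·15 - (2)² = 26.
  Sigma^{-1} = (1/det) · [[d, -b], [-b, a]] = [[0.5769, -0.0769],
 [-0.0769, 0.0769]].

Step 3 — form the quadratic (x - mu)^T · Sigma^{-1} · (x - mu):
  Sigma^{-1} · (x - mu) = (1.2308, -0.2308).
  (x - mu)^T · [Sigma^{-1} · (x - mu)] = (2)·(1.2308) + (-1)·(-0.2308) = 2.6923.

Step 4 — take square root: d = √(2.6923) ≈ 1.6408.

d(x, mu) = √(2.6923) ≈ 1.6408


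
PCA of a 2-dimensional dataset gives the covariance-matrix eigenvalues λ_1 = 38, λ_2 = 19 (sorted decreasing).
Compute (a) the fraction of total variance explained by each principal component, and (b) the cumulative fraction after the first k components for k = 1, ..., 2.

Step 1 — total variance = trace(Sigma) = Σ λ_i = 38 + 19 = 57.

Step 2 — fraction explained by component i = λ_i / Σ λ:
  PC1: 38/57 = 0.6667
  PC2: 19/57 = 0.3333

Step 3 — cumulative fraction after k components = (λ_1 + ... + λ_k) / Σ λ:
  k = 1: 38/57 = 0.6667
  k = 2: (38 + 19)/57 = 57/57 = 1

Summary (fraction, with percent):

explained: PC1 0.6667 (66.67%), PC2 0.3333 (33.33%);  cumulative: 0.6667, 1


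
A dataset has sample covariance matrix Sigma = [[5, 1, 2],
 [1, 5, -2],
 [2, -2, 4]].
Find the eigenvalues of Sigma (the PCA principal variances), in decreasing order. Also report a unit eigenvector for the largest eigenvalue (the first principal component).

Step 1 — characteristic polynomial p(λ) = det(λI - Sigma) = λ³ - tr·λ² + c_1·λ - det, where tr = trace, c_1 = sum of the principal 2×2 minors, det = det(Sigma):
  tr = 5 + 5 + 4 = 14,
  c_1 = (5·5 - (1)²) + (5·4 - (2)²) + (5·4 - (-2)²) = 24 + 16 + 16 = 56,
  det = 5·(5·4 - (-2)²) - (1)·((1)·4 - (-2)·(2)) + (2)·((1)·(-2) - 5·(2)) = 5·(16) - (1)·(8) + (2)·(-12) = 48.
  So p(λ) = λ³ - 14λ² + 56λ - 48.
Step 2 — look for an integer root (rational root theorem: any rational root is an integer divisor of 48). Testing λ = 6:
  p(6) = 216 - 504 + 336 - 48 = 0  ✓
  Dividing out (λ - 6): p(λ) = (λ - 6)(λ² - 8λ + 8).
Step 3 — remaining eigenvalues from the quadratic λ² - 8λ + 8 = 0:
  Δ = 8² - 4·8 = 64 - 32 = 32,  λ = (8 ± √32)/2 = (8 ± 5.6569)/2 ≈ 6.8284 or 1.1716.
  Sorted: λ_1 = 6.8284,  λ_2 = 6,  λ_3 = 1.1716  (check: sum = 14 = tr ✓).

Step 4 — unit eigenvector for λ_1 ≈ 6.8284: v spans the null space of (Sigma - λ_1 I), whose rows are
  r_1 = (-1.8284, 1, 2),  r_2 = (1, -1.8284, -2),  r_3 = (2, -2, -2.8284).
  v is orthogonal to every row, so take v ∝ r_1 × r_2 = ((1)·(-2) - (2)·(-1.8284), (2)·(1) - (-1.8284)·(-2), (-1.8284)·(-1.8284) - (1)·(1)) ≈ (1.6569, -1.6569, 2.3431).
  Let u = (1.6569, -1.6569, 2.3431).
  ||u|| = √((1.6569)² + (-1.6569)² + (2.3431)²) = √(10.9807) ≈ 3.3137,  v_1 = u/||u|| ≈ (0.5, -0.5, 0.7071) (||v_1|| = 1).

λ_1 = 6.8284,  λ_2 = 6,  λ_3 = 1.1716;  v_1 ≈ (0.5, -0.5, 0.7071)


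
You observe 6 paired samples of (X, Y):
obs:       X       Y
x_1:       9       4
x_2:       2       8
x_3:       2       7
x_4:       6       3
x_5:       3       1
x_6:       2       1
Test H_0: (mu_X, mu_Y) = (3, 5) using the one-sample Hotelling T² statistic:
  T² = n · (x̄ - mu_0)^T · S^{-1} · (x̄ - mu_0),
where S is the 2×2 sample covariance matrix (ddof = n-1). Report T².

Step 1 — sample mean vector:
  mean(X) = (9 + 2 + 2 + 6 + 3 + 2) / 6 = 24/6 = 4
  mean(Y) = (4 + 8 + 7 + 3 + 1 + 1) / 6 = 24/6 = 4
  x̄ = (4, 4),  deviation x̄ - mu_0 = (4, 4) - (3, 5) = (1, -1).

Step 2 — sample covariance matrix, S[i,j] = (1/(n-1)) · Σ_k (x_{k,i} - mean_i) · (x_{k,j} - mean_j), divisor n-1 = 5:
  S[X,X] = ((5)·(5) + (-2)·(-2) + (-2)·(-2) + (2)·(2) + (-1)·(-1) + (-2)·(-2)) / 5 = 42/5 = 8.4
  S[X,Y] = ((5)·(0) + (-2)·(4) + (-2)·(3) + (2)·(-1) + (-1)·(-3) + (-2)·(-3)) / 5 = -7/5 = -1.4
  S[Y,Y] = ((0)·(0) + (4)·(4) + (3)·(3) + (-1)·(-1) + (-3)·(-3) + (-3)·(-3)) / 5 = 44/5 = 8.8
  S = [[8.4, -1.4],
 [-1.4, 8.8]].

Step 3 — invert S. det(S) = 8.4·8.8 - (-1.4)² = 71.96.
  S^{-1} = (1/det) · [[d, -b], [-b, a]] = [[0.1223, 0.0195],
 [0.0195, 0.1167]].

Step 4 — quadratic form (x̄ - mu_0)^T · S^{-1} · (x̄ - mu_0):
  S^{-1} · (x̄ - mu_0) = (0.1028, -0.0973),
  (x̄ - mu_0)^T · [...] = (1)·(0.1028) + (-1)·(-0.0973) = 0.2001.

Step 5 — scale by n: T² = 6 · 0.2001 = 1.2007.

T² ≈ 1.2007


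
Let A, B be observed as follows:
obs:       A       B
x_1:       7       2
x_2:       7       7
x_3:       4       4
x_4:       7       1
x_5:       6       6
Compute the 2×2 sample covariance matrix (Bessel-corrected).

Step 1 — column means:
  mean(A) = (7 + 7 + 4 + 7 + 6) / 5 = 31/5 = 6.2
  mean(B) = (2 + 7 + 4 + 1 + 6) / 5 = 20/5 = 4

Step 2 — sample covariance S[i,j] = (1/(n-1)) · Σ_k (x_{k,i} - mean_i) · (x_{k,j} - mean_j), with n-1 = 4.
  S[A,A] = ((0.8)·(0.8) + (0.8)·(0.8) + (-2.2)·(-2.2) + (0.8)·(0.8) + (-0.2)·(-0.2)) / 4 = 6.8/4 = 1.7
  S[A,B] = ((0.8)·(-2) + (0.8)·(3) + (-2.2)·(0) + (0.8)·(-3) + (-0.2)·(2)) / 4 = -2/4 = -0.5
  S[B,B] = ((-2)·(-2) + (3)·(3) + (0)·(0) + (-3)·(-3) + (2)·(2)) / 4 = 26/4 = 6.5

S is symmetric (S[j,i] = S[i,j]). Assembling:

S = [[1.7, -0.5],
 [-0.5, 6.5]]


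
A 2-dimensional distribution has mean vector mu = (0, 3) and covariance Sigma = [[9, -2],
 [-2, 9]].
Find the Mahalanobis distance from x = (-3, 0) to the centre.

Step 1 — centre the observation: (x - mu) = (-3, -3).

Step 2 — invert Sigma. det(Sigma) = 9·9 - (-2)² = 77.
  Sigma^{-1} = (1/det) · [[d, -b], [-b, a]] = [[0.1169, 0.026],
 [0.026, 0.1169]].

Step 3 — form the quadratic (x - mu)^T · Sigma^{-1} · (x - mu):
  Sigma^{-1} · (x - mu) = (-0.4286, -0.4286).
  (x - mu)^T · [Sigma^{-1} · (x - mu)] = (-3)·(-0.4286) + (-3)·(-0.4286) = 2.5714.

Step 4 — take square root: d = √(2.5714) ≈ 1.6036.

d(x, mu) = √(2.5714) ≈ 1.6036


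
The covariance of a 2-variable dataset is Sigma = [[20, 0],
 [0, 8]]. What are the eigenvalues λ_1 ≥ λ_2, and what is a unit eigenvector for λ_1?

Step 1 — characteristic polynomial of 2×2 Sigma:
  det(Sigma - λI) = λ² - trace · λ + det = 0.
  trace = 20 + 8 = 28, det = 20·8 - (0)² = 160.
Step 2 — discriminant:
  Δ = trace² - 4·det = 784 - 640 = 144.
Step 3 — eigenvalues:
  λ = (trace ± √Δ)/2 = (28 ± 12)/2,
  λ_1 = 20,  λ_2 = 8.

Step 4 — unit eigenvector for λ_1: Sigma is diagonal, so its eigenvectors are the coordinate axes. λ_1 = 20 is the diagonal entry on the first coordinate axis, hence
  v_1 = (1, 0) (||v_1|| = 1).

λ_1 = 20,  λ_2 = 8;  v_1 ≈ (1, 0)


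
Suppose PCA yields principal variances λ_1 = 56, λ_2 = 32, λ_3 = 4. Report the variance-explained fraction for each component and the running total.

Step 1 — total variance = trace(Sigma) = Σ λ_i = 56 + 32 + 4 = 92.

Step 2 — fraction explained by component i = λ_i / Σ λ:
  PC1: 56/92 = 0.6087
  PC2: 32/92 = 0.3478
  PC3: 4/92 = 0.0435

Step 3 — cumulative fraction after k components = (λ_1 + ... + λ_k) / Σ λ:
  k = 1: 56/92 = 0.6087
  k = 2: (56 + 32)/92 = 88/92 = 0.9565
  k = 3: (56 + 32 + 4)/92 = 92/92 = 1

Summary (fraction, with percent):

explained: PC1 0.6087 (60.87%), PC2 0.3478 (34.78%), PC3 0.0435 (4.35%);  cumulative: 0.6087, 0.9565, 1


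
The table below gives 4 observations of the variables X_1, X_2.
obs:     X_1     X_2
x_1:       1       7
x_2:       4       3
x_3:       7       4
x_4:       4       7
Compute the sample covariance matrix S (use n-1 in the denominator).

Step 1 — column means:
  mean(X_1) = (1 + 4 + 7 + 4) / 4 = 16/4 = 4
  mean(X_2) = (7 + 3 + 4 + 7) / 4 = 21/4 = 5.25

Step 2 — sample covariance S[i,j] = (1/(n-1)) · Σ_k (x_{k,i} - mean_i) · (x_{k,j} - mean_j), with n-1 = 3.
  S[X_1,X_1] = ((-3)·(-3) + (0)·(0) + (3)·(3) + (0)·(0)) / 3 = 18/3 = 6
  S[X_1,X_2] = ((-3)·(1.75) + (0)·(-2.25) + (3)·(-1.25) + (0)·(1.75)) / 3 = -9/3 = -3
  S[X_2,X_2] = ((1.75)·(1.75) + (-2.25)·(-2.25) + (-1.25)·(-1.25) + (1.75)·(1.75)) / 3 = 12.75/3 = 4.25

S is symmetric (S[j,i] = S[i,j]). Assembling:

S = [[6, -3],
 [-3, 4.25]]


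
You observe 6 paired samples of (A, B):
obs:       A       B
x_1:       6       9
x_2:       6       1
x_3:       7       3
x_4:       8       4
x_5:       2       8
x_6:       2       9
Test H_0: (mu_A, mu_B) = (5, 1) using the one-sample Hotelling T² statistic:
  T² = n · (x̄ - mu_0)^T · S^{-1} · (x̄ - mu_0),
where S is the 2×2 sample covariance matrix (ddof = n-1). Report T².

Step 1 — sample mean vector:
  mean(A) = (6 + 6 + 7 + 8 + 2 + 2) / 6 = 31/6 = 5.1667
  mean(B) = (9 + 1 + 3 + 4 + 8 + 9) / 6 = 34/6 = 5.6667
  x̄ = (5.1667, 5.6667),  deviation x̄ - mu_0 = (5.1667, 5.6667) - (5, 1) = (0.1667, 4.6667).

Step 2 — sample covariance matrix, S[i,j] = (1/(n-1)) · Σ_k (x_{k,i} - mean_i) · (x_{k,j} - mean_j), divisor n-1 = 5:
  S[A,A] = ((0.8333)·(0.8333) + (0.8333)·(0.8333) + (1.8333)·(1.8333) + (2.8333)·(2.8333) + (-3.1667)·(-3.1667) + (-3.1667)·(-3.1667)) / 5 = 32.8333/5 = 6.5667
  S[A,B] = ((0.8333)·(3.3333) + (0.8333)·(-4.6667) + (1.8333)·(-2.6667) + (2.8333)·(-1.6667) + (-3.1667)·(2.3333) + (-3.1667)·(3.3333)) / 5 = -28.6667/5 = -5.7333
  S[B,B] = ((3.3333)·(3.3333) + (-4.6667)·(-4.6667) + (-2.6667)·(-2.6667) + (-1.6667)·(-1.6667) + (2.3333)·(2.3333) + (3.3333)·(3.3333)) / 5 = 59.3333/5 = 11.8667
  S = [[6.5667, -5.7333],
 [-5.7333, 11.8667]].

Step 3 — invert S. det(S) = 6.5667·11.8667 - (-5.7333)² = 45.0533.
  S^{-1} = (1/det) · [[d, -b], [-b, a]] = [[0.2634, 0.1273],
 [0.1273, 0.1458]].

Step 4 — quadratic form (x̄ - mu_0)^T · S^{-1} · (x̄ - mu_0):
  S^{-1} · (x̄ - mu_0) = (0.6378, 0.7014),
  (x̄ - mu_0)^T · [...] = (0.1667)·(0.6378) + (4.6667)·(0.7014) = 3.3795.

Step 5 — scale by n: T² = 6 · 3.3795 = 20.2767.

T² ≈ 20.2767


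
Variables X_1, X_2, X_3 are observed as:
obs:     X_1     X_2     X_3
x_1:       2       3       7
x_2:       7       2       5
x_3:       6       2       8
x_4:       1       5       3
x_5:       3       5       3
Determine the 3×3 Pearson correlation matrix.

Step 1 — column means:
  mean(X_1) = (2 + 7 + 6 + 1 + 3) / 5 = 19/5 = 3.8
  mean(X_2) = (3 + 2 + 2 + 5 + 5) / 5 = 17/5 = 3.4
  mean(X_3) = (7 + 5 + 8 + 3 + 3) / 5 = 26/5 = 5.2

Step 2 — sample variances and covariances s[i,j] = (1/(n-1)) · Σ_k (x_{k,i} - mean_i) · (x_{k,j} - mean_j), with n-1 = 4:
  s[X_1,X_1] = ((-1.8)·(-1.8) + (3.2)·(3.2) + (2.2)·(2.2) + (-2.8)·(-2.8) + (-0.8)·(-0.8)) / 4 = 26.8/4 = 6.7
  s[X_1,X_2] = ((-1.8)·(-0.4) + (3.2)·(-1.4) + (2.2)·(-1.4) + (-2.8)·(1.6) + (-0.8)·(1.6)) / 4 = -12.6/4 = -3.15
  s[X_1,X_3] = ((-1.8)·(1.8) + (3.2)·(-0.2) + (2.2)·(2.8) + (-2.8)·(-2.2) + (-0.8)·(-2.2)) / 4 = 10.2/4 = 2.55
  s[X_2,X_2] = ((-0.4)·(-0.4) + (-1.4)·(-1.4) + (-1.4)·(-1.4) + (1.6)·(1.6) + (1.6)·(1.6)) / 4 = 9.2/4 = 2.3
  s[X_2,X_3] = ((-0.4)·(1.8) + (-1.4)·(-0.2) + (-1.4)·(2.8) + (1.6)·(-2.2) + (1.6)·(-2.2)) / 4 = -11.4/4 = -2.85
  s[X_3,X_3] = ((1.8)·(1.8) + (-0.2)·(-0.2) + (2.8)·(2.8) + (-2.2)·(-2.2) + (-2.2)·(-2.2)) / 4 = 20.8/4 = 5.2
  Sample standard deviations s_i = √(s[i,i]):
  s(X_1) = √(6.7) = 2.5884
  s(X_2) = √(2.3) = 1.5166
  s(X_3) = √(5.2) = 2.2804

Step 3 — r_{ij} = s_{ij} / (s_i · s_j):
  r[X_1,X_1] = 1 (diagonal).
  r[X_1,X_2] = -3.15 / (2.5884 · 1.5166) = -3.15 / 3.9256 = -0.8024
  r[X_1,X_3] = 2.55 / (2.5884 · 2.2804) = 2.55 / 5.9025 = 0.432
  r[X_2,X_2] = 1 (diagonal).
  r[X_2,X_3] = -2.85 / (1.5166 · 2.2804) = -2.85 / 3.4583 = -0.8241
  r[X_3,X_3] = 1 (diagonal).

R is symmetric with unit diagonal. Assembling:

R = [[1, -0.8024, 0.432],
 [-0.8024, 1, -0.8241],
 [0.432, -0.8241, 1]]


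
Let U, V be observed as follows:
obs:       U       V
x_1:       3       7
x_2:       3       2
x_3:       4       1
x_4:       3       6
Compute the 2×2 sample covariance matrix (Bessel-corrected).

Step 1 — column means:
  mean(U) = (3 + 3 + 4 + 3) / 4 = 13/4 = 3.25
  mean(V) = (7 + 2 + 1 + 6) / 4 = 16/4 = 4

Step 2 — sample covariance S[i,j] = (1/(n-1)) · Σ_k (x_{k,i} - mean_i) · (x_{k,j} - mean_j), with n-1 = 3.
  S[U,U] = ((-0.25)·(-0.25) + (-0.25)·(-0.25) + (0.75)·(0.75) + (-0.25)·(-0.25)) / 3 = 0.75/3 = 0.25
  S[U,V] = ((-0.25)·(3) + (-0.25)·(-2) + (0.75)·(-3) + (-0.25)·(2)) / 3 = -3/3 = -1
  S[V,V] = ((3)·(3) + (-2)·(-2) + (-3)·(-3) + (2)·(2)) / 3 = 26/3 = 8.6667

S is symmetric (S[j,i] = S[i,j]). Assembling:

S = [[0.25, -1],
 [-1, 8.6667]]


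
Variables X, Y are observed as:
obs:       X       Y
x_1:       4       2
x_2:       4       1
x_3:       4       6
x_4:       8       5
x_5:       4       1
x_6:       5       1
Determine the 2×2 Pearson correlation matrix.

Step 1 — column means:
  mean(X) = (4 + 4 + 4 + 8 + 4 + 5) / 6 = 29/6 = 4.8333
  mean(Y) = (2 + 1 + 6 + 5 + 1 + 1) / 6 = 16/6 = 2.6667

Step 2 — sample variances and covariances s[i,j] = (1/(n-1)) · Σ_k (x_{k,i} - mean_i) · (x_{k,j} - mean_j), with n-1 = 5:
  s[X,X] = ((-0.8333)·(-0.8333) + (-0.8333)·(-0.8333) + (-0.8333)·(-0.8333) + (3.1667)·(3.1667) + (-0.8333)·(-0.8333) + (0.1667)·(0.1667)) / 5 = 12.8333/5 = 2.5667
  s[X,Y] = ((-0.8333)·(-0.6667) + (-0.8333)·(-1.6667) + (-0.8333)·(3.3333) + (3.1667)·(2.3333) + (-0.8333)·(-1.6667) + (0.1667)·(-1.6667)) / 5 = 7.6667/5 = 1.5333
  s[Y,Y] = ((-0.6667)·(-0.6667) + (-1.6667)·(-1.6667) + (3.3333)·(3.3333) + (2.3333)·(2.3333) + (-1.6667)·(-1.6667) + (-1.6667)·(-1.6667)) / 5 = 25.3333/5 = 5.0667
  Sample standard deviations s_i = √(s[i,i]):
  s(X) = √(2.5667) = 1.6021
  s(Y) = √(5.0667) = 2.2509

Step 3 — r_{ij} = s_{ij} / (s_i · s_j):
  r[X,X] = 1 (diagonal).
  r[X,Y] = 1.5333 / (1.6021 · 2.2509) = 1.5333 / 3.6062 = 0.4252
  r[Y,Y] = 1 (diagonal).

R is symmetric with unit diagonal. Assembling:

R = [[1, 0.4252],
 [0.4252, 1]]


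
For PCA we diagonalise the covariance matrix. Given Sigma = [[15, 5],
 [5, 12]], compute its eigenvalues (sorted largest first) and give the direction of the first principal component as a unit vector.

Step 1 — characteristic polynomial of 2×2 Sigma:
  det(Sigma - λI) = λ² - trace · λ + det = 0.
  trace = 15 + 12 = 27, det = 15·12 - (5)² = 155.
Step 2 — discriminant:
  Δ = trace² - 4·det = 729 - 620 = 109.
Step 3 — eigenvalues:
  λ = (trace ± √Δ)/2 = (27 ± 10.4403)/2,
  λ_1 = 18.7202,  λ_2 = 8.2798.

Step 4 — unit eigenvector for λ_1: solve (Sigma - λ_1 I)v = 0. First row:
  (15 - 18.7202)·v_x + (5)·v_y = 0, i.e. (-3.7202)·v_x + (5)·v_y = 0,
  so v ∝ (b, λ_1 - a) = (5, 3.7202) = u.
  ||u|| = √((5)² + (3.7202)²) = √(38.8395) ≈ 6.2321,
  v_1 = u/||u|| ≈ (0.8023, 0.5969) (||v_1|| = 1).

λ_1 = 18.7202,  λ_2 = 8.2798;  v_1 ≈ (0.8023, 0.5969)


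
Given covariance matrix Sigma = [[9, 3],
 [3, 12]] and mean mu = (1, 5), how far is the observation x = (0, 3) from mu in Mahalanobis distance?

Step 1 — centre the observation: (x - mu) = (-1, -2).

Step 2 — invert Sigma. det(Sigma) = 9·12 - (3)² = 99.
  Sigma^{-1} = (1/det) · [[d, -b], [-b, a]] = [[0.1212, -0.0303],
 [-0.0303, 0.0909]].

Step 3 — form the quadratic (x - mu)^T · Sigma^{-1} · (x - mu):
  Sigma^{-1} · (x - mu) = (-0.0606, -0.1515).
  (x - mu)^T · [Sigma^{-1} · (x - mu)] = (-1)·(-0.0606) + (-2)·(-0.1515) = 0.3636.

Step 4 — take square root: d = √(0.3636) ≈ 0.603.

d(x, mu) = √(0.3636) ≈ 0.603


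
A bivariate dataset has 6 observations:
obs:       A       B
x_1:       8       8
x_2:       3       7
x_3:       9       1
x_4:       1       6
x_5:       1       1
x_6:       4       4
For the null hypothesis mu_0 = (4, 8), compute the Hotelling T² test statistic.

Step 1 — sample mean vector:
  mean(A) = (8 + 3 + 9 + 1 + 1 + 4) / 6 = 26/6 = 4.3333
  mean(B) = (8 + 7 + 1 + 6 + 1 + 4) / 6 = 27/6 = 4.5
  x̄ = (4.3333, 4.5),  deviation x̄ - mu_0 = (4.3333, 4.5) - (4, 8) = (0.3333, -3.5).

Step 2 — sample covariance matrix, S[i,j] = (1/(n-1)) · Σ_k (x_{k,i} - mean_i) · (x_{k,j} - mean_j), divisor n-1 = 5:
  S[A,A] = ((3.6667)·(3.6667) + (-1.3333)·(-1.3333) + (4.6667)·(4.6667) + (-3.3333)·(-3.3333) + (-3.3333)·(-3.3333) + (-0.3333)·(-0.3333)) / 5 = 59.3333/5 = 11.8667
  S[A,B] = ((3.6667)·(3.5) + (-1.3333)·(2.5) + (4.6667)·(-3.5) + (-3.3333)·(1.5) + (-3.3333)·(-3.5) + (-0.3333)·(-0.5)) / 5 = 0/5 = 0
  S[B,B] = ((3.5)·(3.5) + (2.5)·(2.5) + (-3.5)·(-3.5) + (1.5)·(1.5) + (-3.5)·(-3.5) + (-0.5)·(-0.5)) / 5 = 45.5/5 = 9.1
  S = [[11.8667, 0],
 [0, 9.1]].

Step 3 — invert S. det(S) = 11.8667·9.1 - (0)² = 107.9867.
  S^{-1} = (1/det) · [[d, -b], [-b, a]] = [[0.0843, 0],
 [0, 0.1099]].

Step 4 — quadratic form (x̄ - mu_0)^T · S^{-1} · (x̄ - mu_0):
  S^{-1} · (x̄ - mu_0) = (0.0281, -0.3846),
  (x̄ - mu_0)^T · [...] = (0.3333)·(0.0281) + (-3.5)·(-0.3846) = 1.3555.

Step 5 — scale by n: T² = 6 · 1.3555 = 8.1331.

T² ≈ 8.1331


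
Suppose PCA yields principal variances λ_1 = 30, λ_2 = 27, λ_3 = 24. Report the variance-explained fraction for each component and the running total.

Step 1 — total variance = trace(Sigma) = Σ λ_i = 30 + 27 + 24 = 81.

Step 2 — fraction explained by component i = λ_i / Σ λ:
  PC1: 30/81 = 0.3704
  PC2: 27/81 = 0.3333
  PC3: 24/81 = 0.2963

Step 3 — cumulative fraction after k components = (λ_1 + ... + λ_k) / Σ λ:
  k = 1: 30/81 = 0.3704
  k = 2: (30 + 27)/81 = 57/81 = 0.7037
  k = 3: (30 + 27 + 24)/81 = 81/81 = 1

Summary (fraction, with percent):

explained: PC1 0.3704 (37.04%), PC2 0.3333 (33.33%), PC3 0.2963 (29.63%);  cumulative: 0.3704, 0.7037, 1


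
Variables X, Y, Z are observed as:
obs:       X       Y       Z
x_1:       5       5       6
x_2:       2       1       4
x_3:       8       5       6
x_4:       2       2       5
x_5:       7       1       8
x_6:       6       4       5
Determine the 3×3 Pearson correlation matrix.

Step 1 — column means:
  mean(X) = (5 + 2 + 8 + 2 + 7 + 6) / 6 = 30/6 = 5
  mean(Y) = (5 + 1 + 5 + 2 + 1 + 4) / 6 = 18/6 = 3
  mean(Z) = (6 + 4 + 6 + 5 + 8 + 5) / 6 = 34/6 = 5.6667

Step 2 — sample variances and covariances s[i,j] = (1/(n-1)) · Σ_k (x_{k,i} - mean_i) · (x_{k,j} - mean_j), with n-1 = 5:
  s[X,X] = ((0)·(0) + (-3)·(-3) + (3)·(3) + (-3)·(-3) + (2)·(2) + (1)·(1)) / 5 = 32/5 = 6.4
  s[X,Y] = ((0)·(2) + (-3)·(-2) + (3)·(2) + (-3)·(-1) + (2)·(-2) + (1)·(1)) / 5 = 12/5 = 2.4
  s[X,Z] = ((0)·(0.3333) + (-3)·(-1.6667) + (3)·(0.3333) + (-3)·(-0.6667) + (2)·(2.3333) + (1)·(-0.6667)) / 5 = 12/5 = 2.4
  s[Y,Y] = ((2)·(2) + (-2)·(-2) + (2)·(2) + (-1)·(-1) + (-2)·(-2) + (1)·(1)) / 5 = 18/5 = 3.6
  s[Y,Z] = ((2)·(0.3333) + (-2)·(-1.6667) + (2)·(0.3333) + (-1)·(-0.6667) + (-2)·(2.3333) + (1)·(-0.6667)) / 5 = 0/5 = 0
  s[Z,Z] = ((0.3333)·(0.3333) + (-1.6667)·(-1.6667) + (0.3333)·(0.3333) + (-0.6667)·(-0.6667) + (2.3333)·(2.3333) + (-0.6667)·(-0.6667)) / 5 = 9.3333/5 = 1.8667
  Sample standard deviations s_i = √(s[i,i]):
  s(X) = √(6.4) = 2.5298
  s(Y) = √(3.6) = 1.8974
  s(Z) = √(1.8667) = 1.3663

Step 3 — r_{ij} = s_{ij} / (s_i · s_j):
  r[X,X] = 1 (diagonal).
  r[X,Y] = 2.4 / (2.5298 · 1.8974) = 2.4 / 4.8 = 0.5
  r[X,Z] = 2.4 / (2.5298 · 1.3663) = 2.4 / 3.4564 = 0.6944
  r[Y,Y] = 1 (diagonal).
  r[Y,Z] = 0 / (1.8974 · 1.3663) = 0 / 2.5923 = 0
  r[Z,Z] = 1 (diagonal).

R is symmetric with unit diagonal. Assembling:

R = [[1, 0.5, 0.6944],
 [0.5, 1, 0],
 [0.6944, 0, 1]]


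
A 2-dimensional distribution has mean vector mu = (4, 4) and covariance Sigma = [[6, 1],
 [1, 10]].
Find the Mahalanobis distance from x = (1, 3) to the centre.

Step 1 — centre the observation: (x - mu) = (-3, -1).

Step 2 — invert Sigma. det(Sigma) = 6·10 - (1)² = 59.
  Sigma^{-1} = (1/det) · [[d, -b], [-b, a]] = [[0.1695, -0.0169],
 [-0.0169, 0.1017]].

Step 3 — form the quadratic (x - mu)^T · Sigma^{-1} · (x - mu):
  Sigma^{-1} · (x - mu) = (-0.4915, -0.0508).
  (x - mu)^T · [Sigma^{-1} · (x - mu)] = (-3)·(-0.4915) + (-1)·(-0.0508) = 1.5254.

Step 4 — take square root: d = √(1.5254) ≈ 1.2351.

d(x, mu) = √(1.5254) ≈ 1.2351


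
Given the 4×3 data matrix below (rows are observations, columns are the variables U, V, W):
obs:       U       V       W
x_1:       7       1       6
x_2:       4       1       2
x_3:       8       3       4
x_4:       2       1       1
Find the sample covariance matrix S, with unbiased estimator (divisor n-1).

Step 1 — column means:
  mean(U) = (7 + 4 + 8 + 2) / 4 = 21/4 = 5.25
  mean(V) = (1 + 1 + 3 + 1) / 4 = 6/4 = 1.5
  mean(W) = (6 + 2 + 4 + 1) / 4 = 13/4 = 3.25

Step 2 — sample covariance S[i,j] = (1/(n-1)) · Σ_k (x_{k,i} - mean_i) · (x_{k,j} - mean_j), with n-1 = 3.
  S[U,U] = ((1.75)·(1.75) + (-1.25)·(-1.25) + (2.75)·(2.75) + (-3.25)·(-3.25)) / 3 = 22.75/3 = 7.5833
  S[U,V] = ((1.75)·(-0.5) + (-1.25)·(-0.5) + (2.75)·(1.5) + (-3.25)·(-0.5)) / 3 = 5.5/3 = 1.8333
  S[U,W] = ((1.75)·(2.75) + (-1.25)·(-1.25) + (2.75)·(0.75) + (-3.25)·(-2.25)) / 3 = 15.75/3 = 5.25
  S[V,V] = ((-0.5)·(-0.5) + (-0.5)·(-0.5) + (1.5)·(1.5) + (-0.5)·(-0.5)) / 3 = 3/3 = 1
  S[V,W] = ((-0.5)·(2.75) + (-0.5)·(-1.25) + (1.5)·(0.75) + (-0.5)·(-2.25)) / 3 = 1.5/3 = 0.5
  S[W,W] = ((2.75)·(2.75) + (-1.25)·(-1.25) + (0.75)·(0.75) + (-2.25)·(-2.25)) / 3 = 14.75/3 = 4.9167

S is symmetric (S[j,i] = S[i,j]). Assembling:

S = [[7.5833, 1.8333, 5.25],
 [1.8333, 1, 0.5],
 [5.25, 0.5, 4.9167]]
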